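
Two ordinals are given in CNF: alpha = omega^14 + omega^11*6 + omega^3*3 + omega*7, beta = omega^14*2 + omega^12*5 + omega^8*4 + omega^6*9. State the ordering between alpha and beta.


Compare term by term from highest exponent:
alpha = omega^14 + omega^11*6 + omega^3*3 + omega*7
beta = omega^14*2 + omega^12*5 + omega^8*4 + omega^6*9
Term 1: alpha has omega^14*1, beta has omega^14*2
Term 2: alpha has omega^11*6, beta has omega^12*5
Term 3: alpha has omega^3*3, beta has omega^8*4
Term 4: alpha has omega^1*7, beta has omega^6*9
Result: alpha < beta

alpha < beta


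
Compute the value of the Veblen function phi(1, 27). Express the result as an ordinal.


phi(1, 27):
phi(1, beta) = epsilon_beta (the beta-th epsilon number).
phi(1, 27) = epsilon_27

epsilon_27


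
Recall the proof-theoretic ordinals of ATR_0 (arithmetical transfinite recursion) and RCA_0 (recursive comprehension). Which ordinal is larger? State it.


Proof-theoretic ordinal of ATR_0 (arithmetical transfinite recursion): Gamma_0
Proof-theoretic ordinal of RCA_0 (recursive comprehension): omega^omega
Comparing: omega^omega < Gamma_0.
The larger ordinal is Gamma_0 (from ATR_0 (arithmetical transfinite recursion)).

Gamma_0


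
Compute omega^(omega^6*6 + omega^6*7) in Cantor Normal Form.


omega^(omega^6*6 + omega^6*7):
Both terms of the exponent have the same exponent 6, so they merge: omega^6*6 + omega^6*7 = omega^6*(6+7) = omega^6*13.
omega raised to a CNF ordinal is a single CNF term: Result = omega^(omega^6*13)

omega^(omega^6*13)


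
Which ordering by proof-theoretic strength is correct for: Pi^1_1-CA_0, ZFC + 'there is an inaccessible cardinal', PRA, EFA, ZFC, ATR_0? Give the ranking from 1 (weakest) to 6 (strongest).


Ordering by consistency strength:
1. EFA
2. PRA
3. ATR_0
4. Pi^1_1-CA_0
5. ZFC
6. ZFC + 'there is an inaccessible cardinal'


Pi^1_1-CA_0=4, ZFC + 'there is an inaccessible cardinal'=6, PRA=2, EFA=1, ZFC=5, ATR_0=3


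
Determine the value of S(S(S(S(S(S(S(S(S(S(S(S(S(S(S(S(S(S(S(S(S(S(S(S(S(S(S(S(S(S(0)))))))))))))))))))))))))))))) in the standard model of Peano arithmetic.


Counting successors applied to 0:
30 applications of S to 0 = 30

30


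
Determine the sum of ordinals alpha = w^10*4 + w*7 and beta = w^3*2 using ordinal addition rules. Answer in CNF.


Ordinal addition (w^10*4 + w*7) + w^3*2:
alpha's leading term has exponent 10 > beta's exponent 3, so it survives.
alpha's tail term has exponent 1 < beta's exponent 3, so it is absorbed by beta.
In ordinal addition, any term followed by a strictly larger-exponent term is absorbed.
Result = w^10*4 + w^3*2

w^10*4 + w^3*2


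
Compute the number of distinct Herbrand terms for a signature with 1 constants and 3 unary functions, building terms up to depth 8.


Herbrand terms by depth:
Depth 0: 1 constants
Depth 1: 3 new terms (running total: 4)
Depth 2: 9 new terms (running total: 13)
Depth 3: 27 new terms (running total: 40)
Depth 4: 81 new terms (running total: 121)
Depth 5: 243 new terms (running total: 364)
Depth 6: 729 new terms (running total: 1093)
Depth 7: 2187 new terms (running total: 3280)
Depth 8: 6561 new terms (running total: 9841)
Total distinct ground terms = 9841

9841


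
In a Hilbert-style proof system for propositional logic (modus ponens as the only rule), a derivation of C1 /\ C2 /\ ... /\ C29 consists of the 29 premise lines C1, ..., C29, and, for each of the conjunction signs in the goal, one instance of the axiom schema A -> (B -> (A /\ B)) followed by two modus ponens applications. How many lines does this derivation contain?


Conjoining 29 premises:
- 29 premise lines
- the goal has 28 conjunction signs; each costs 1 axiom instance + 2 MP = 3 lines: 3 * 28 = 84
Total = 29 + 84 = 113 lines.

113


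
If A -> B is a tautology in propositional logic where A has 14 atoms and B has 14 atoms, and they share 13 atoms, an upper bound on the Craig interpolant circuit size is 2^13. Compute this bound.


Shared atoms = 13
Craig interpolant size bound = 2^13
= 8192

8192


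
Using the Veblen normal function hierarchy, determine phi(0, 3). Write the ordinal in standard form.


phi(0, 3):
phi(0, beta) = omega^beta by definition.
phi(0, 3) = omega^3

omega^3


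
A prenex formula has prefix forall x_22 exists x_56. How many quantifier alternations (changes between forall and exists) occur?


Walk the prefix and count type changes:
  position 1: forall -> exists <-- alternation
Total alternations = 1

1


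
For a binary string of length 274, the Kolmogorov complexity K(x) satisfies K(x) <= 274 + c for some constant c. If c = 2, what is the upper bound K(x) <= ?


K(x) <= |x| + c = 274 + 2 = 276

276


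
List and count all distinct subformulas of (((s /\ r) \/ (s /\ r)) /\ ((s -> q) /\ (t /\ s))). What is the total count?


Formula: (((s /\ r) \/ (s /\ r)) /\ ((s -> q) /\ (t /\ s)))
Subformulas found:
  1. q
  2. s
  3. r
  4. t
  5. (s /\ r)
  6. (s -> q)
  7. (t /\ s)
  8. ((s -> q) /\ (t /\ s))
  9. ((s /\ r) \/ (s /\ r))
  10. (((s /\ r) \/ (s /\ r)) /\ ((s -> q) /\ (t /\ s)))
Total distinct subformulas = 10

10


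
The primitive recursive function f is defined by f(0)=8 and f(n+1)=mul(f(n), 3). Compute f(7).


f(0) = 8
f(1) = mul(f(0), 3) = mul(8, 3) = 24
f(2) = mul(f(1), 3) = mul(24, 3) = 72
f(3) = mul(f(2), 3) = mul(72, 3) = 216
f(4) = mul(f(3), 3) = mul(216, 3) = 648
f(5) = mul(f(4), 3) = mul(648, 3) = 1944
f(6) = mul(f(5), 3) = mul(1944, 3) = 5832
f(7) = mul(f(6), 3) = mul(5832, 3) = 17496


17496


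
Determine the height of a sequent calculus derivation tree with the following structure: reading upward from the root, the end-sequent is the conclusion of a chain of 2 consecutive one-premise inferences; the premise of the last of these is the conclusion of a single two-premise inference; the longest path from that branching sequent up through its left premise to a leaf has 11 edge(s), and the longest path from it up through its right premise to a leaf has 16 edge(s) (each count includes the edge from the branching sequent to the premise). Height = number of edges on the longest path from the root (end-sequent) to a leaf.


Longest path through the left premise: 11 edges (measured from the branching sequent)
Longest path through the right premise: 16 edges
Height of the subtree rooted at the branching sequent: max(11, 16) = 16
The branching sequent sits 2 edges above the root (the chain of one-premise inferences), so height = 16 + 2 = 18

18


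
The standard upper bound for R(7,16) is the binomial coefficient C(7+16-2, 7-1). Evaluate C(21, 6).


R(7,16) <= C(7+16-2, 7-1) = C(21, 6)
C(21, 6) = 21! / (6! * 15!)
= 54264

54264


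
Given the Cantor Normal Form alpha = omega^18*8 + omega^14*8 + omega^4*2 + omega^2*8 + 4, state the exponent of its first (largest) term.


CNF: omega^18*8 + omega^14*8 + omega^4*2 + omega^2*8 + 4
The leading term is omega^18*8, which has exponent 18.

18


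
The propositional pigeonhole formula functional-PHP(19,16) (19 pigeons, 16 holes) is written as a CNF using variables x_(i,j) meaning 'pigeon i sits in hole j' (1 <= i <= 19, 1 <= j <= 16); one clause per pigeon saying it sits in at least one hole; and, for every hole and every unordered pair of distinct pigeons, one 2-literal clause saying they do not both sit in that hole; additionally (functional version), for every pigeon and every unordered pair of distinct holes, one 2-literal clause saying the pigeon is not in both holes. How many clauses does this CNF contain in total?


functional-PHP(19,16): 19 pigeons, 16 holes, 19*16 = 304 variables.
- pigeon clauses: one per pigeon -> 19 clauses
- hole clauses: 16 holes * C(19,2) = 16 * 171 -> 2736 clauses
- functional clauses: 19 pigeons * C(16,2) = 19 * 120 -> 2280 clauses
Total clauses = 19 + 2736 + 2280 = 5035

5035


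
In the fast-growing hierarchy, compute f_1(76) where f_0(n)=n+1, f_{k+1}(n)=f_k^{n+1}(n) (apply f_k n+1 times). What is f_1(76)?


f_1(76) = f_0^77(76)
f_0 adds 1 each time, applied 77 times.
f_1(76) = 76 + 77 = 153

153


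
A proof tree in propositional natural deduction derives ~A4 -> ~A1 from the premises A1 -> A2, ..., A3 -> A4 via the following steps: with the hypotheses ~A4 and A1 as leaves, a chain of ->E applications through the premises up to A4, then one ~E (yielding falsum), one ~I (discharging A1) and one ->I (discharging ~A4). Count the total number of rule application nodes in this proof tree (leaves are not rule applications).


From hypothesis A1, 3 ->E steps along the 3 premises yield A4.
~E with hypothesis ~A4 gives falsum (1 node); ~I discharging A1 gives ~A1 (1 node); ->I discharging ~A4 gives the goal (1 node).
Total = 3 + 3 = 6 inference nodes.

6


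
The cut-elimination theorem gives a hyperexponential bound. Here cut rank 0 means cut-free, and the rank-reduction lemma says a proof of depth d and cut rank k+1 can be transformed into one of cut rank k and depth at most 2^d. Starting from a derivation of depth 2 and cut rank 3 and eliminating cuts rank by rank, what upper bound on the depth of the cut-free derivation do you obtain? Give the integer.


Each rank reduction sends depth d to at most 2^d; cut rank r needs r reductions.
2_0(2) = 2
2_1(2) = 2^2 = 4
2_2(2) = 2^4 = 16
2_3(2) = 2^16 = 65536
Cut-free depth bound = 65536

65536


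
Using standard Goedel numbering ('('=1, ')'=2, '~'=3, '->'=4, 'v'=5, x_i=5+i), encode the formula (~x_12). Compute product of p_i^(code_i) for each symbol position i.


Formula: (~x_12)
Symbol codes: [1, 3, 17, 2]
Primes: [2, 3, 5, 7]
p_1^1 = 2^1 = 2
p_2^3 = 3^3 = 27
p_3^17 = 5^17 = 762939453125
p_4^2 = 7^2 = 49
Product = 2018737792968750

2018737792968750


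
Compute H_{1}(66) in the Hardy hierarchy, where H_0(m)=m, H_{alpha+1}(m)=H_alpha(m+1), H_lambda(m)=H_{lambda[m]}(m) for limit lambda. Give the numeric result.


H_1(66):
For finite ordinals k, H_k(n) = n + k (each successor step adds 1).
H_1(66) = 66 + 1 = 67

67


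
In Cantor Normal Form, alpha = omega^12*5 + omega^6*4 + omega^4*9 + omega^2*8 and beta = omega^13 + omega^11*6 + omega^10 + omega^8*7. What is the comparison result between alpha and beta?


Compare term by term from highest exponent:
alpha = omega^12*5 + omega^6*4 + omega^4*9 + omega^2*8
beta = omega^13 + omega^11*6 + omega^10 + omega^8*7
Term 1: alpha has omega^12*5, beta has omega^13*1
Term 2: alpha has omega^6*4, beta has omega^11*6
Term 3: alpha has omega^4*9, beta has omega^10*1
Term 4: alpha has omega^2*8, beta has omega^8*7
Result: alpha < beta

alpha < beta


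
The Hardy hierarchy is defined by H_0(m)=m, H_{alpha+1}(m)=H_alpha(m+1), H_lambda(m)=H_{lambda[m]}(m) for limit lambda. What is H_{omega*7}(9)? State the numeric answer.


H_{omega*7}(9):
For the Hardy hierarchy, H_{omega*k}(n) = 2^k * n.
2^7 = 128.
128 * 9 = 1152

1152


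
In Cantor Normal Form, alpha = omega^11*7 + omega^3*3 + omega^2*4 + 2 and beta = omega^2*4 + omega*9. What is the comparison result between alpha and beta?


Compare term by term from highest exponent:
alpha = omega^11*7 + omega^3*3 + omega^2*4 + 2
beta = omega^2*4 + omega*9
Term 1: alpha has omega^11*7, beta has omega^2*4
Term 2: alpha has omega^3*3, beta has omega^1*9
Term 3: alpha has omega^2*4, beta has omega^0*0
Term 4: alpha has omega^0*2, beta has omega^0*0
Result: alpha > beta

alpha > beta


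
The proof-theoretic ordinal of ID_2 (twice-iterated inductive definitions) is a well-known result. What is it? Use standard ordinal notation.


The proof-theoretic ordinal of ID_2 (twice-iterated inductive definitions) is a standard result in ordinal analysis.
This ordinal is the supremum of order types of primitive recursive well-orderings
that the theory can prove to be well-ordered.
For ID_2 (twice-iterated inductive definitions), the proof-theoretic ordinal is psi_0(epsilon_{Omega_2+1}).

psi_0(epsilon_{Omega_2+1})


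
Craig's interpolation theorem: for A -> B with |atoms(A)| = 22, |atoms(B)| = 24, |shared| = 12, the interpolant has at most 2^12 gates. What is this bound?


Shared atoms = 12
Craig interpolant size bound = 2^12
= 4096

4096


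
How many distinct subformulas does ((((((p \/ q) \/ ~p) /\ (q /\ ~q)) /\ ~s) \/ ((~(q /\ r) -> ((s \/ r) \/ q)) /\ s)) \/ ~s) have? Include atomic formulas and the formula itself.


Formula: ((((((p \/ q) \/ ~p) /\ (q /\ ~q)) /\ ~s) \/ ((~(q /\ r) -> ((s \/ r) \/ q)) /\ s)) \/ ~s)
Subformulas found:
  1. r
  2. p
  3. q
  4. s
  5. ~p
  6. ~s
  7. ~q
  8. (s \/ r)
  9. (q /\ r)
  10. (p \/ q)
  11. (q /\ ~q)
  12. ~(q /\ r)
  13. ((s \/ r) \/ q)
  14. ((p \/ q) \/ ~p)
  15. (~(q /\ r) -> ((s \/ r) \/ q))
  16. (((p \/ q) \/ ~p) /\ (q /\ ~q))
  17. ((~(q /\ r) -> ((s \/ r) \/ q)) /\ s)
  18. ((((p \/ q) \/ ~p) /\ (q /\ ~q)) /\ ~s)
  19. (((((p \/ q) \/ ~p) /\ (q /\ ~q)) /\ ~s) \/ ((~(q /\ r) -> ((s \/ r) \/ q)) /\ s))
  20. ((((((p \/ q) \/ ~p) /\ (q /\ ~q)) /\ ~s) \/ ((~(q /\ r) -> ((s \/ r) \/ q)) /\ s)) \/ ~s)
Total distinct subformulas = 20

20


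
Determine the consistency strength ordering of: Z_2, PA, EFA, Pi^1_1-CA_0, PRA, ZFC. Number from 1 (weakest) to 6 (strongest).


Ordering by consistency strength:
1. EFA
2. PRA
3. PA
4. Pi^1_1-CA_0
5. Z_2
6. ZFC


Z_2=5, PA=3, EFA=1, Pi^1_1-CA_0=4, PRA=2, ZFC=6


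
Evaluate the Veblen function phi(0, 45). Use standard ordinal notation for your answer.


phi(0, 45):
phi(0, beta) = omega^beta by definition.
phi(0, 45) = omega^45

omega^45


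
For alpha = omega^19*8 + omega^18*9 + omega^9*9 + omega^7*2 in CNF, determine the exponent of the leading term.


CNF: omega^19*8 + omega^18*9 + omega^9*9 + omega^7*2
The leading term is omega^19*8, which has exponent 19.

19


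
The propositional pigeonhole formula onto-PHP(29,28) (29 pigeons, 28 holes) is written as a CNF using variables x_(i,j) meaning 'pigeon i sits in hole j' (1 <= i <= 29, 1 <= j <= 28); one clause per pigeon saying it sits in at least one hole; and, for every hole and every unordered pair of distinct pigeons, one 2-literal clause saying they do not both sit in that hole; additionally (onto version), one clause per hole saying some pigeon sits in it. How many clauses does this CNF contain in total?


onto-PHP(29,28): 29 pigeons, 28 holes, 29*28 = 812 variables.
- pigeon clauses: one per pigeon -> 29 clauses
- hole clauses: 28 holes * C(29,2) = 28 * 406 -> 11368 clauses
- onto clauses: one per hole -> 28 clauses
Total clauses = 29 + 11368 + 28 = 11425

11425


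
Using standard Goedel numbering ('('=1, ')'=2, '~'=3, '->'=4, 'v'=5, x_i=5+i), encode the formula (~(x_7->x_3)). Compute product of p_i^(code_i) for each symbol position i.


Formula: (~(x_7->x_3))
Symbol codes: [1, 3, 1, 12, 4, 8, 2, 2]
Primes: [2, 3, 5, 7, 11, 13, 17, 19]
p_1^1 = 2^1 = 2
p_2^3 = 3^3 = 27
p_3^1 = 5^1 = 5
p_4^12 = 7^12 = 13841287201
p_5^4 = 11^4 = 14641
p_6^8 = 13^8 = 815730721
p_7^2 = 17^2 = 289
p_8^2 = 19^2 = 361
Product = 4656534747827987917531706697630

4656534747827987917531706697630


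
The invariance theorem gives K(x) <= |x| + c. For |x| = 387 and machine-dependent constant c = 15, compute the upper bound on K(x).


K(x) <= |x| + c = 387 + 15 = 402

402


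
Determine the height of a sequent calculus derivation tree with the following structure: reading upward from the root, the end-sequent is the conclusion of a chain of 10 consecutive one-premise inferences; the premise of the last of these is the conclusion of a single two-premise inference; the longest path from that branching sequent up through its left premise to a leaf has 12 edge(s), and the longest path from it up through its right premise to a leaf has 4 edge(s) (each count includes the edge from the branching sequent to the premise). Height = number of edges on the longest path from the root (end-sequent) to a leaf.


Longest path through the left premise: 12 edges (measured from the branching sequent)
Longest path through the right premise: 4 edges
Height of the subtree rooted at the branching sequent: max(12, 4) = 12
The branching sequent sits 10 edges above the root (the chain of one-premise inferences), so height = 12 + 10 = 22

22


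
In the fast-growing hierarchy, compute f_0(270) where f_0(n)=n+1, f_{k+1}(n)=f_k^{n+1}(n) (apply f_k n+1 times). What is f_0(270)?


f_0(270) = 270 + 1 = 271

271


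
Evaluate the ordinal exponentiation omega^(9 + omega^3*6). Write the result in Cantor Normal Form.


omega^(9 + omega^3*6):
In ordinal addition a term is absorbed by a following term of strictly larger exponent: 0 < 3, so 9 + omega^3*6 = omega^3*6.
omega raised to a CNF ordinal is a single CNF term: Result = omega^(omega^3*6)

omega^(omega^3*6)


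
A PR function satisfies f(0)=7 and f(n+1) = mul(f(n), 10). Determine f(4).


f(0) = 7
f(1) = mul(f(0), 10) = mul(7, 10) = 70
f(2) = mul(f(1), 10) = mul(70, 10) = 700
f(3) = mul(f(2), 10) = mul(700, 10) = 7000
f(4) = mul(f(3), 10) = mul(7000, 10) = 70000


70000


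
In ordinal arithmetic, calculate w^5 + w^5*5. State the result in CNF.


Ordinal addition w^5 + w^5*5:
Both terms have the same exponent 5.
w^e*c + w^e*d = w^e*(c+d).
Result = w^5*(1+5) = w^5*6

w^5*6


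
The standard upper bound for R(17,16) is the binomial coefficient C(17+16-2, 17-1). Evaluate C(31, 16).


R(17,16) <= C(17+16-2, 17-1) = C(31, 16)
C(31, 16) = 31! / (16! * 15!)
= 300540195

300540195


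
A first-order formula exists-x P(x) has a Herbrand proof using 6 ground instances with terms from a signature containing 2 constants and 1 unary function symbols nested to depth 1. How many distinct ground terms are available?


Herbrand terms by depth:
Depth 0: 2 constants
Depth 1: 2 new terms (running total: 4)
Total distinct ground terms = 4

4


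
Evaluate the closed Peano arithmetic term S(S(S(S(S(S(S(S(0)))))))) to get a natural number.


Counting successors applied to 0:
8 applications of S to 0 = 8

8


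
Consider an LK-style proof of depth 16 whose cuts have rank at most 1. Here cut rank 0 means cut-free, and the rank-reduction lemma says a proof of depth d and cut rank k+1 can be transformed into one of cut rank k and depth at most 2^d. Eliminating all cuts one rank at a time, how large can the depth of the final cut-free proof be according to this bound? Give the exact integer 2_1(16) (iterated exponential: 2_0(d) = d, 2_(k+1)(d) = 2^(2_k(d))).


Each rank reduction sends depth d to at most 2^d; cut rank r needs r reductions.
2_0(16) = 16
2_1(16) = 2^16 = 65536
Cut-free depth bound = 65536

65536


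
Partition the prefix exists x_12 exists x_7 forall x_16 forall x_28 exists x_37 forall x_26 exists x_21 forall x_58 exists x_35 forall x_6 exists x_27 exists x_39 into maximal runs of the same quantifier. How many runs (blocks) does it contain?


Alternations = 8.
Blocks = alternations + 1 = 9

9


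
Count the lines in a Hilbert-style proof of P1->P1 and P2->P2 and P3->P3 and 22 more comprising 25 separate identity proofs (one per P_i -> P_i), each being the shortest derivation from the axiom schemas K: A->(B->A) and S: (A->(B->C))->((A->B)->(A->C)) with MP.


The shortest proof of A->A from K and S in the Hilbert calculus has exactly 5 lines:
(1) K instance A->((A->A)->A), (2) S instance, (3) MP on 1,2, (4) K instance A->(A->A), (5) MP on 3,4.
For 25 independent identities: 25 * 5 = 125 lines total.

125


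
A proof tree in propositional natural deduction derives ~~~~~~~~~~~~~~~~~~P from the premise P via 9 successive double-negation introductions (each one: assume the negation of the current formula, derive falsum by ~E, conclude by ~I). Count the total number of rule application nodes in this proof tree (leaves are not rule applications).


Each double-negation introduction (from C infer ~~C) uses 2 inference nodes: one ~E (C and ~C give falsum) and one ~I (discharge ~C).
9 double negations = 9 * 2 = 18 inference nodes.

18


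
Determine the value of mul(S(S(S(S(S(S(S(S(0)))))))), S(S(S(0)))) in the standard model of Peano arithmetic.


mul(S^8(0), S^3(0)):
S^8(0) = 8
S^3(0) = 3
8 * 3 = 24

24


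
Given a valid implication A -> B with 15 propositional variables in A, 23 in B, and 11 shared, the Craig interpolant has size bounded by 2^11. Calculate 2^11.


Shared atoms = 11
Craig interpolant size bound = 2^11
= 2048

2048


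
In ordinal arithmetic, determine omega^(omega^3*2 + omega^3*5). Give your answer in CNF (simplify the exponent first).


omega^(omega^3*2 + omega^3*5):
Both terms of the exponent have the same exponent 3, so they merge: omega^3*2 + omega^3*5 = omega^3*(2+5) = omega^3*7.
omega raised to a CNF ordinal is a single CNF term: Result = omega^(omega^3*7)

omega^(omega^3*7)


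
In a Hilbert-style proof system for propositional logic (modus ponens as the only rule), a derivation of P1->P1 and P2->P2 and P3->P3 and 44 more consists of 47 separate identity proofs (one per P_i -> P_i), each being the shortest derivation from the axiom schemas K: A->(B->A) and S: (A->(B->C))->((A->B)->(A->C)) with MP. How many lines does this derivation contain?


The shortest proof of A->A from K and S in the Hilbert calculus has exactly 5 lines:
(1) K instance A->((A->A)->A), (2) S instance, (3) MP on 1,2, (4) K instance A->(A->A), (5) MP on 3,4.
For 47 independent identities: 47 * 5 = 235 lines total.

235


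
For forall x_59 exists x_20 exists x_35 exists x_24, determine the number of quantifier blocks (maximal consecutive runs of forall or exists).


Alternations = 1.
Blocks = alternations + 1 = 2

2


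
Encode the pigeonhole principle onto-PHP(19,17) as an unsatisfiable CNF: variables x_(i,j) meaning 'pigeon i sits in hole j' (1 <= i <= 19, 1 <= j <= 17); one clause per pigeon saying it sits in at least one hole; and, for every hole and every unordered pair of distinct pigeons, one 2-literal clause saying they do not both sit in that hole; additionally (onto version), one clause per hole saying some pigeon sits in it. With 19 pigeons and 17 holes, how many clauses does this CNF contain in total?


onto-PHP(19,17): 19 pigeons, 17 holes, 19*17 = 323 variables.
- pigeon clauses: one per pigeon -> 19 clauses
- hole clauses: 17 holes * C(19,2) = 17 * 171 -> 2907 clauses
- onto clauses: one per hole -> 17 clauses
Total clauses = 19 + 2907 + 17 = 2943

2943


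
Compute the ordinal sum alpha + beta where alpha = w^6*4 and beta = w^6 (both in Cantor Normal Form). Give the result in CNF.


Ordinal addition w^6*4 + w^6:
Both terms have the same exponent 6.
w^e*c + w^e*d = w^e*(c+d).
Result = w^6*(4+1) = w^6*5

w^6*5


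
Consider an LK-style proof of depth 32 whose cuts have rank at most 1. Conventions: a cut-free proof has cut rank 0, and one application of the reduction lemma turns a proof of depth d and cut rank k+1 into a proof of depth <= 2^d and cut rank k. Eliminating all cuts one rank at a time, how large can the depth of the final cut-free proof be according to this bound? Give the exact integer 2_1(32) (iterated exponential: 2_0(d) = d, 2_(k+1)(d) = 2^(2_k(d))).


Each rank reduction sends depth d to at most 2^d; cut rank r needs r reductions.
2_0(32) = 32
2_1(32) = 2^32 = 4294967296
Cut-free depth bound = 4294967296

4294967296


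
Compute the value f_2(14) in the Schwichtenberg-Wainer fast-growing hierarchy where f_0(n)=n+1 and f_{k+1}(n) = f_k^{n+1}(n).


f_2(14) = f_1^15(14)
f_1(m) = 2m + 1.
Iterating: f_1^k(n) = 2^k*(n+1) - 1.
f_2(14) = 2^15*(14+1) - 1 = 32768*15 - 1 = 491519

491519


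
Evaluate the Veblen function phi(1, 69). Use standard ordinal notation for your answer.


phi(1, 69):
phi(1, beta) = epsilon_beta (the beta-th epsilon number).
phi(1, 69) = epsilon_69

epsilon_69


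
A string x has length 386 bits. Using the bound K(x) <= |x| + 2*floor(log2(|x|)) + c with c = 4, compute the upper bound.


floor(log2(386)) = 8
2 * 8 = 16
K(x) <= 386 + 16 + 4 = 406

406


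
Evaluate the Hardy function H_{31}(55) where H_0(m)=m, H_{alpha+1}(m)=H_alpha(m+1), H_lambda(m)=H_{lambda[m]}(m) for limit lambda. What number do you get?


H_31(55):
For finite ordinals k, H_k(n) = n + k (each successor step adds 1).
H_31(55) = 55 + 31 = 86

86


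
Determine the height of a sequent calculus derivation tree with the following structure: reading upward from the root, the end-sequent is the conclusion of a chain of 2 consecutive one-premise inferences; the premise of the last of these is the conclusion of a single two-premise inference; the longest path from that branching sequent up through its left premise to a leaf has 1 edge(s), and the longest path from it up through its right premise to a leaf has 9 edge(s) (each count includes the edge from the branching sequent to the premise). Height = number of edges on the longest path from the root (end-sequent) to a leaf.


Longest path through the left premise: 1 edges (measured from the branching sequent)
Longest path through the right premise: 9 edges
Height of the subtree rooted at the branching sequent: max(1, 9) = 9
The branching sequent sits 2 edges above the root (the chain of one-premise inferences), so height = 9 + 2 = 11

11


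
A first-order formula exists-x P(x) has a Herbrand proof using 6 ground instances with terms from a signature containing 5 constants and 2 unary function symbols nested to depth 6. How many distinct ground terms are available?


Herbrand terms by depth:
Depth 0: 5 constants
Depth 1: 10 new terms (running total: 15)
Depth 2: 20 new terms (running total: 35)
Depth 3: 40 new terms (running total: 75)
Depth 4: 80 new terms (running total: 155)
Depth 5: 160 new terms (running total: 315)
Depth 6: 320 new terms (running total: 635)
Total distinct ground terms = 635

635


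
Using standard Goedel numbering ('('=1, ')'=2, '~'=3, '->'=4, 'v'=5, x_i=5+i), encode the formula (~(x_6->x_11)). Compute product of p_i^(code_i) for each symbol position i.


Formula: (~(x_6->x_11))
Symbol codes: [1, 3, 1, 11, 4, 16, 2, 2]
Primes: [2, 3, 5, 7, 11, 13, 17, 19]
p_1^1 = 2^1 = 2
p_2^3 = 3^3 = 27
p_3^1 = 5^1 = 5
p_4^11 = 7^11 = 1977326743
p_5^4 = 11^4 = 14641
p_6^16 = 13^16 = 665416609183179841
p_7^2 = 17^2 = 289
p_8^2 = 19^2 = 361
Product = 542639778172468252563918234974035555890

542639778172468252563918234974035555890


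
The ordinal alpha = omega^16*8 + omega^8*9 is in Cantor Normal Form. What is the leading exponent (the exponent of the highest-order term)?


CNF: omega^16*8 + omega^8*9
The leading term is omega^16*8, which has exponent 16.

16


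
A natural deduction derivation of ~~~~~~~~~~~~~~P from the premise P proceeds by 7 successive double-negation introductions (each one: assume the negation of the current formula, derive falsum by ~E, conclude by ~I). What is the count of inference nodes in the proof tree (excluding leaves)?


Each double-negation introduction (from C infer ~~C) uses 2 inference nodes: one ~E (C and ~C give falsum) and one ~I (discharge ~C).
7 double negations = 7 * 2 = 14 inference nodes.

14


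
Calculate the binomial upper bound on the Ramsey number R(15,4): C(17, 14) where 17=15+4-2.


R(15,4) <= C(15+4-2, 15-1) = C(17, 14)
C(17, 14) = 17! / (14! * 3!)
= 680

680


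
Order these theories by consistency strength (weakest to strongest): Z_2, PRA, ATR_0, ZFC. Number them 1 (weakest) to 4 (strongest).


Ordering by consistency strength:
1. PRA
2. ATR_0
3. Z_2
4. ZFC


Z_2=3, PRA=1, ATR_0=2, ZFC=4


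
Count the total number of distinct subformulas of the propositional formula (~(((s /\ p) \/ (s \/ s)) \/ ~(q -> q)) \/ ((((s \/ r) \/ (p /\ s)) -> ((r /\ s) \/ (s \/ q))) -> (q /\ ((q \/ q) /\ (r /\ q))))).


Formula: (~(((s /\ p) \/ (s \/ s)) \/ ~(q -> q)) \/ ((((s \/ r) \/ (p /\ s)) -> ((r /\ s) \/ (s \/ q))) -> (q /\ ((q \/ q) /\ (r /\ q)))))
Subformulas found:
  1. r
  2. q
  3. s
  4. p
  5. (p /\ s)
  6. (s \/ r)
  7. (s \/ s)
  8. (s /\ p)
  9. (r /\ q)
  10. (s \/ q)
  11. (r /\ s)
  12. (q -> q)
  13. (q \/ q)
  14. ~(q -> q)
  15. ((r /\ s) \/ (s \/ q))
  16. ((q \/ q) /\ (r /\ q))
  17. ((s \/ r) \/ (p /\ s))
  18. ((s /\ p) \/ (s \/ s))
  19. (q /\ ((q \/ q) /\ (r /\ q)))
  20. (((s /\ p) \/ (s \/ s)) \/ ~(q -> q))
  21. ~(((s /\ p) \/ (s \/ s)) \/ ~(q -> q))
  22. (((s \/ r) \/ (p /\ s)) -> ((r /\ s) \/ (s \/ q)))
  23. ((((s \/ r) \/ (p /\ s)) -> ((r /\ s) \/ (s \/ q))) -> (q /\ ((q \/ q) /\ (r /\ q))))
  24. (~(((s /\ p) \/ (s \/ s)) \/ ~(q -> q)) \/ ((((s \/ r) \/ (p /\ s)) -> ((r /\ s) \/ (s \/ q))) -> (q /\ ((q \/ q) /\ (r /\ q)))))
Total distinct subformulas = 24

24


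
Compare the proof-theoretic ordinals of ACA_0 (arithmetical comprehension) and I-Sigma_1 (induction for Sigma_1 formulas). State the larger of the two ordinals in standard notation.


Proof-theoretic ordinal of ACA_0 (arithmetical comprehension): epsilon_0
Proof-theoretic ordinal of I-Sigma_1 (induction for Sigma_1 formulas): omega^omega
Comparing: omega^omega < epsilon_0.
The larger ordinal is epsilon_0 (from ACA_0 (arithmetical comprehension)).

epsilon_0


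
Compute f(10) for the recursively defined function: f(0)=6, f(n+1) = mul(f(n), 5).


f(0) = 6
f(1) = mul(f(0), 5) = mul(6, 5) = 30
f(2) = mul(f(1), 5) = mul(30, 5) = 150
f(3) = mul(f(2), 5) = mul(150, 5) = 750
f(4) = mul(f(3), 5) = mul(750, 5) = 3750
f(5) = mul(f(4), 5) = mul(3750, 5) = 18750
f(6) = mul(f(5), 5) = mul(18750, 5) = 93750
f(7) = mul(f(6), 5) = mul(93750, 5) = 468750
f(8) = mul(f(7), 5) = mul(468750, 5) = 2343750
f(9) = mul(f(8), 5) = mul(2343750, 5) = 11718750
f(10) = mul(f(9), 5) = mul(11718750, 5) = 58593750


58593750


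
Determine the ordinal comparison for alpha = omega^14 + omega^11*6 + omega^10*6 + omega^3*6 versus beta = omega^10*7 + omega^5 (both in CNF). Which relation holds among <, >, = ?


Compare term by term from highest exponent:
alpha = omega^14 + omega^11*6 + omega^10*6 + omega^3*6
beta = omega^10*7 + omega^5
Term 1: alpha has omega^14*1, beta has omega^10*7
Term 2: alpha has omega^11*6, beta has omega^5*1
Term 3: alpha has omega^10*6, beta has omega^0*0
Term 4: alpha has omega^3*6, beta has omega^0*0
Result: alpha > beta

alpha > beta


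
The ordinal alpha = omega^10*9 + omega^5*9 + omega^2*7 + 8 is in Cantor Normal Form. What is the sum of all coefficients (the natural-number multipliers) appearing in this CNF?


CNF: omega^10*9 + omega^5*9 + omega^2*7 + 8
Coefficients: 9 + 9 + 7 + 8 = 33

33


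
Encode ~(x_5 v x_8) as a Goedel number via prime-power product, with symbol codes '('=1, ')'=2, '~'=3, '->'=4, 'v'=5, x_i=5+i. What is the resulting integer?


Formula: ~(x_5 v x_8)
Symbol codes: [3, 1, 10, 5, 13, 2]
Primes: [2, 3, 5, 7, 11, 13]
p_1^3 = 2^3 = 8
p_2^1 = 3^1 = 3
p_3^10 = 5^10 = 9765625
p_4^5 = 7^5 = 16807
p_5^13 = 11^13 = 34522712143931
p_6^2 = 13^2 = 169
Product = 22982279223636366931171875000

22982279223636366931171875000


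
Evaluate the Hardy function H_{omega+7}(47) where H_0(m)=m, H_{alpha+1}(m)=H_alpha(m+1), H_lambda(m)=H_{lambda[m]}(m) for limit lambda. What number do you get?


H_{omega+7}(47):
Unwind the 7 successor steps: H_{omega+7}(47) = H_omega(47+7) = H_omega(54).
H_omega(m) = H_m(m) = m + m = 2m.
Result = 2 * 54 = 108

108


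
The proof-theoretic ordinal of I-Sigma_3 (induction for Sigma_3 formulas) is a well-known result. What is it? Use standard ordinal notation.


The proof-theoretic ordinal of I-Sigma_3 (induction for Sigma_3 formulas) is a standard result in ordinal analysis.
This ordinal is the supremum of order types of primitive recursive well-orderings
that the theory can prove to be well-ordered.
For I-Sigma_3 (induction for Sigma_3 formulas), the proof-theoretic ordinal is omega^(omega^(omega^omega)).

omega^(omega^(omega^omega))


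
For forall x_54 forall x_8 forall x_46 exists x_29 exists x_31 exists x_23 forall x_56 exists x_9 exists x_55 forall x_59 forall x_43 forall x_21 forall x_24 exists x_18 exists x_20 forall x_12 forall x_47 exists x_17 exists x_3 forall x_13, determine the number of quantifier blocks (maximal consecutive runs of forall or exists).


Alternations = 8.
Blocks = alternations + 1 = 9

9


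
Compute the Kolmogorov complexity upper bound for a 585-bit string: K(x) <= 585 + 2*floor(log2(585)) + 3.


floor(log2(585)) = 9
2 * 9 = 18
K(x) <= 585 + 18 + 3 = 606

606


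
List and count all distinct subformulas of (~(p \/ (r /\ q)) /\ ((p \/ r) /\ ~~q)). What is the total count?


Formula: (~(p \/ (r /\ q)) /\ ((p \/ r) /\ ~~q))
Subformulas found:
  1. q
  2. r
  3. p
  4. ~q
  5. ~~q
  6. (p \/ r)
  7. (r /\ q)
  8. (p \/ (r /\ q))
  9. ~(p \/ (r /\ q))
  10. ((p \/ r) /\ ~~q)
  11. (~(p \/ (r /\ q)) /\ ((p \/ r) /\ ~~q))
Total distinct subformulas = 11

11


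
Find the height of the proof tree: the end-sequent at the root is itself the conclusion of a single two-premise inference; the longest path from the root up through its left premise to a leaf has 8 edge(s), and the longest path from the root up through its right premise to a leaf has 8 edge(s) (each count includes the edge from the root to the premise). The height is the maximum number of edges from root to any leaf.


Longest path through the left premise: 8 edges (measured from the branching sequent)
Longest path through the right premise: 8 edges
Height of the subtree rooted at the branching sequent: max(8, 8) = 8
The branching sequent is the root itself.
Total height = 8

8


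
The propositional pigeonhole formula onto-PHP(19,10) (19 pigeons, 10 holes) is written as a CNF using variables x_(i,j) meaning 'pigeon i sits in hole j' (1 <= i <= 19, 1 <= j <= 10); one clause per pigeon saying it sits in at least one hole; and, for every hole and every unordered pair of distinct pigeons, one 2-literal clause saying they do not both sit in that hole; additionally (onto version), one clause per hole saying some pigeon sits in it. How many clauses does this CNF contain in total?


onto-PHP(19,10): 19 pigeons, 10 holes, 19*10 = 190 variables.
- pigeon clauses: one per pigeon -> 19 clauses
- hole clauses: 10 holes * C(19,2) = 10 * 171 -> 1710 clauses
- onto clauses: one per hole -> 10 clauses
Total clauses = 19 + 1710 + 10 = 1739

1739


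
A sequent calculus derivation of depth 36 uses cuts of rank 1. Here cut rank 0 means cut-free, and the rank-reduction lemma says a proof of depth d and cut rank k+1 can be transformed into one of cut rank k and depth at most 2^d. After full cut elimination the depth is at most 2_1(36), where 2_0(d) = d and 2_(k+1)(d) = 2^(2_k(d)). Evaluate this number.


Each rank reduction sends depth d to at most 2^d; cut rank r needs r reductions.
2_0(36) = 36
2_1(36) = 2^36 = 68719476736
Cut-free depth bound = 68719476736

68719476736


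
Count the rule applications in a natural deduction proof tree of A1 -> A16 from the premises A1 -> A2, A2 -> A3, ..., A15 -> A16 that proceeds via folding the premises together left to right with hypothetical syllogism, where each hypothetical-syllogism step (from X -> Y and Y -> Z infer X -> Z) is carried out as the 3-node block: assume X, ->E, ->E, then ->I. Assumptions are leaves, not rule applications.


There are 15 premises in the chain. The first HS step combines premises 1 and 2; each further premise needs one more HS step.
So 15 premises require 15 - 1 = 14 hypothetical-syllogism steps.
Each HS step uses 3 inference nodes (->E, ->E, ->I).
14 * 3 = 42 total inference nodes.

42


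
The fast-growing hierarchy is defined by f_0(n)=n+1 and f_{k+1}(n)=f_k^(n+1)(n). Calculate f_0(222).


f_0(222) = 222 + 1 = 223

223


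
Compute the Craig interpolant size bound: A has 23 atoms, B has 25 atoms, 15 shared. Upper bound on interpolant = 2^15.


Shared atoms = 15
Craig interpolant size bound = 2^15
= 32768

32768


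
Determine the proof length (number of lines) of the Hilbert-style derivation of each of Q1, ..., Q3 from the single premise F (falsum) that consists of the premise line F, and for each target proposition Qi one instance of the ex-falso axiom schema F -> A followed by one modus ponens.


Ex falso, line by line:
- 1 premise line (F)
- 3 targets, each needing 1 axiom instance (F -> Qi) + 1 MP = 2 lines: 2 * 3 = 6
Total = 1 + 6 = 7 lines.

7


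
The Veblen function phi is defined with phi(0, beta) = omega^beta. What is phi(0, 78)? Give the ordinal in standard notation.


phi(0, 78):
phi(0, beta) = omega^beta by definition.
phi(0, 78) = omega^78

omega^78


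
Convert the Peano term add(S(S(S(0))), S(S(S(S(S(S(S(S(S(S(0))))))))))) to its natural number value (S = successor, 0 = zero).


add(S^3(0), S^10(0)):
S^3(0) = 3
S^10(0) = 10
3 + 10 = 13

13


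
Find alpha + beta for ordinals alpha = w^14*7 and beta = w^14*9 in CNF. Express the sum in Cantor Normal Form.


Ordinal addition w^14*7 + w^14*9:
Both terms have the same exponent 14.
w^e*c + w^e*d = w^e*(c+d).
Result = w^14*(7+9) = w^14*16

w^14*16


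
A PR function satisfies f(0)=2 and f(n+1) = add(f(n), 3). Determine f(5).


f(0) = 2
f(1) = add(f(0), 3) = add(2, 3) = 5
f(2) = add(f(1), 3) = add(5, 3) = 8
f(3) = add(f(2), 3) = add(8, 3) = 11
f(4) = add(f(3), 3) = add(11, 3) = 14
f(5) = add(f(4), 3) = add(14, 3) = 17


17


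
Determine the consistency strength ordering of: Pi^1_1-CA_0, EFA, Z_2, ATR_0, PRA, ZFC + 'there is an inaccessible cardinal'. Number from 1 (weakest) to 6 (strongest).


Ordering by consistency strength:
1. EFA
2. PRA
3. ATR_0
4. Pi^1_1-CA_0
5. Z_2
6. ZFC + 'there is an inaccessible cardinal'


Pi^1_1-CA_0=4, EFA=1, Z_2=5, ATR_0=3, PRA=2, ZFC + 'there is an inaccessible cardinal'=6


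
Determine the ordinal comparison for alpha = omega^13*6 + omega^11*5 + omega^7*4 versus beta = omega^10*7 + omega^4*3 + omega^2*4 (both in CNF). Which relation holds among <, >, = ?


Compare term by term from highest exponent:
alpha = omega^13*6 + omega^11*5 + omega^7*4
beta = omega^10*7 + omega^4*3 + omega^2*4
Term 1: alpha has omega^13*6, beta has omega^10*7
Term 2: alpha has omega^11*5, beta has omega^4*3
Term 3: alpha has omega^7*4, beta has omega^2*4
Result: alpha > beta

alpha > beta


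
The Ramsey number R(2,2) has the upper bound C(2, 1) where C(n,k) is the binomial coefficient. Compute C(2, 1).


R(2,2) <= C(2+2-2, 2-1) = C(2, 1)
C(2, 1) = 2! / (1! * 1!)
= 2

2


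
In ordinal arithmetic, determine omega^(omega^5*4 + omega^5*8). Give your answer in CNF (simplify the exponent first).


omega^(omega^5*4 + omega^5*8):
Both terms of the exponent have the same exponent 5, so they merge: omega^5*4 + omega^5*8 = omega^5*(4+8) = omega^5*12.
omega raised to a CNF ordinal is a single CNF term: Result = omega^(omega^5*12)

omega^(omega^5*12)


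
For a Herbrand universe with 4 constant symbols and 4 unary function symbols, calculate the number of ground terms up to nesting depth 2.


Herbrand terms by depth:
Depth 0: 4 constants
Depth 1: 16 new terms (running total: 20)
Depth 2: 64 new terms (running total: 84)
Total distinct ground terms = 84

84


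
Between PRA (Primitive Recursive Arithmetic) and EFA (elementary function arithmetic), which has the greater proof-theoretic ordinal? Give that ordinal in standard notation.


Proof-theoretic ordinal of PRA (Primitive Recursive Arithmetic): omega^omega
Proof-theoretic ordinal of EFA (elementary function arithmetic): omega^3
Comparing: omega^3 < omega^omega.
The larger ordinal is omega^omega (from PRA (Primitive Recursive Arithmetic)).

omega^omega


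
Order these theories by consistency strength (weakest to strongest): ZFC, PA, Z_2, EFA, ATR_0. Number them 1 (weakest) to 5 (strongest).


Ordering by consistency strength:
1. EFA
2. PA
3. ATR_0
4. Z_2
5. ZFC


ZFC=5, PA=2, Z_2=4, EFA=1, ATR_0=3


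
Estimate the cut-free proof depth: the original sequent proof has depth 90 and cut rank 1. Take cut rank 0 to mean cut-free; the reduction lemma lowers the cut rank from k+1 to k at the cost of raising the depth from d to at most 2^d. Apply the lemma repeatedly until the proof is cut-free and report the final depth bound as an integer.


Each rank reduction sends depth d to at most 2^d; cut rank r needs r reductions.
2_0(90) = 90
2_1(90) = 2^90 = 1237940039285380274899124224
Cut-free depth bound = 1237940039285380274899124224

1237940039285380274899124224
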